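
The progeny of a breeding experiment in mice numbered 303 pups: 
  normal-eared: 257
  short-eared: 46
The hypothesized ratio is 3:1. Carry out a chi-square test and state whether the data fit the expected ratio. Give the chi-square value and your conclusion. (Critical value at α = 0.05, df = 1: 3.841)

Total ratio parts = 4. Expected numbers out of 303:
  normal-eared: 303 × 3/4 = 227.25
  short-eared: 303 × 1/4 = 75.75
χ² = Σ (O − E)² / E
  normal-eared: (257 − 227.25)² / 227.25 = 3.8947
  short-eared: (46 − 75.75)² / 75.75 = 11.6840
χ² = 3.8947 + 11.6840 = 15.5787 ≈ 15.579
Degrees of freedom = 2 − 1 = 1; critical value at α = 0.05 is 3.841.
Since 15.579 > 3.841, we reject the null hypothesis — the data do not fit the 3:1 ratio.

15.579; not consistent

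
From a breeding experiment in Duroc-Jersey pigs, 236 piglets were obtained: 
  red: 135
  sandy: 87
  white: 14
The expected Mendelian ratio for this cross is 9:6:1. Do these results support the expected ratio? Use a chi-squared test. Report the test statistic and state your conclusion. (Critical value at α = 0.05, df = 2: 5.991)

0.102; consistent

Expected counts for N = 236 under a 9:6:1 ratio (total parts = 16):
  red: 236 × 9/16 = 132.75
  sandy: 236 × 6/16 = 88.5
  white: 236 × 1/16 = 14.75
χ² = Σ (O − E)² / E
  red: (135 − 132.75)² / 132.75 = 0.0381
  sandy: (87 − 88.5)² / 88.5 = 0.0254
  white: (14 − 14.75)² / 14.75 = 0.0381
χ² = 0.0381 + 0.0254 + 0.0381 = 0.1016 ≈ 0.102
Degrees of freedom = 3 − 1 = 2; critical value at α = 0.05 is 5.991.
Since 0.102 < 5.991, we fail to reject the null hypothesis — the data are consistent with the 9:6:1 ratio.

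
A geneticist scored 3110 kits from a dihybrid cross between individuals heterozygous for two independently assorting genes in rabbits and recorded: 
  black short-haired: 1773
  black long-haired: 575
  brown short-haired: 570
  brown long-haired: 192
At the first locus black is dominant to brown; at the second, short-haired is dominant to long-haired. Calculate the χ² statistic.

0.757

A dihybrid F₂ with independent assortment and complete dominance at both loci gives a 9:3:3:1 phenotypic ratio.
Expected counts for N = 3110 under a 9:3:3:1 ratio (total parts = 16):
  black short-haired: 3110 × 9/16 = 1749.375
  black long-haired: 3110 × 3/16 = 583.125
  brown short-haired: 3110 × 3/16 = 583.125
  brown long-haired: 3110 × 1/16 = 194.375
χ² = Σ (O − E)² / E
  black short-haired: (1773 − 1749.375)² / 1749.375 = 0.3191
  black long-haired: (575 − 583.125)² / 583.125 = 0.1132
  brown short-haired: (570 − 583.125)² / 583.125 = 0.2954
  brown long-haired: (192 − 194.375)² / 194.375 = 0.0290
χ² = 0.3191 + 0.1132 + 0.2954 + 0.0290 = 0.7567 ≈ 0.757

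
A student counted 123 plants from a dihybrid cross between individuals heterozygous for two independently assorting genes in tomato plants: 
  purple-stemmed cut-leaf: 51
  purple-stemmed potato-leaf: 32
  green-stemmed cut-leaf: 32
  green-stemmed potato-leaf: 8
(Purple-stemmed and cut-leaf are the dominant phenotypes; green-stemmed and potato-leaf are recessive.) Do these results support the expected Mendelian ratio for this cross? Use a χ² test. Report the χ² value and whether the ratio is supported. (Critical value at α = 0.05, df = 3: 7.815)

11.721; not consistent

A dihybrid F₂ with independent assortment and complete dominance at both loci gives a 9:3:3:1 phenotypic ratio.
The 9:3:3:1 ratio has 16 parts, so with N = 123 the expected counts are:
  purple-stemmed cut-leaf: 123 × 9/16 = 69.1875
  purple-stemmed potato-leaf: 123 × 3/16 = 23.0625
  green-stemmed cut-leaf: 123 × 3/16 = 23.0625
  green-stemmed potato-leaf: 123 × 1/16 = 7.6875
χ² = Σ (O − E)² / E
  purple-stemmed cut-leaf: (51 − 69.1875)² / 69.1875 = 4.7810
  purple-stemmed potato-leaf: (32 − 23.0625)² / 23.0625 = 3.4636
  green-stemmed cut-leaf: (32 − 23.0625)² / 23.0625 = 3.4636
  green-stemmed potato-leaf: (8 − 7.6875)² / 7.6875 = 0.0127
χ² = 4.7810 + 3.4636 + 3.4636 + 0.0127 = 11.7209 ≈ 11.721
Degrees of freedom = 4 − 1 = 3; critical value at α = 0.05 is 7.815.
Since 11.721 > 7.815, we reject the null hypothesis — the data do not fit the 9:3:3:1 ratio.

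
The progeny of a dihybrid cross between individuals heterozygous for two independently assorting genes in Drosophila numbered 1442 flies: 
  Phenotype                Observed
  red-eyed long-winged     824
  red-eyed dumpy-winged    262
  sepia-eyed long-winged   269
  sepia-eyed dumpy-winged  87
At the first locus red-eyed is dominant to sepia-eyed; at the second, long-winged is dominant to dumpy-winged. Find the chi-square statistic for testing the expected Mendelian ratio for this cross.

0.579

A dihybrid F₂ with independent assortment and complete dominance at both loci gives a 9:3:3:1 phenotypic ratio.
Total ratio parts = 16. Expected numbers out of 1442:
  red-eyed long-winged: 1442 × 9/16 = 811.125
  red-eyed dumpy-winged: 1442 × 3/16 = 270.375
  sepia-eyed long-winged: 1442 × 3/16 = 270.375
  sepia-eyed dumpy-winged: 1442 × 1/16 = 90.125
χ² = Σ (O − E)² / E
  red-eyed long-winged: (824 − 811.125)² / 811.125 = 0.2044
  red-eyed dumpy-winged: (262 − 270.375)² / 270.375 = 0.2594
  sepia-eyed long-winged: (269 − 270.375)² / 270.375 = 0.0070
  sepia-eyed dumpy-winged: (87 − 90.125)² / 90.125 = 0.1084
χ² = 0.2044 + 0.2594 + 0.0070 + 0.1084 = 0.5792 ≈ 0.579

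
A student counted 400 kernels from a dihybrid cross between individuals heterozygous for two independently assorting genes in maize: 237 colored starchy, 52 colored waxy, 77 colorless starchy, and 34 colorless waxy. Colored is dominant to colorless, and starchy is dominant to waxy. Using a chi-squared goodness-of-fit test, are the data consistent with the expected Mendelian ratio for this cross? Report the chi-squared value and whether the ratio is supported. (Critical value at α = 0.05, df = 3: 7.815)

10.987; not consistent

A dihybrid F₂ with independent assortment and complete dominance at both loci gives a 9:3:3:1 phenotypic ratio.
Expected counts for N = 400 under a 9:3:3:1 ratio (total parts = 16):
  colored starchy: 400 × 9/16 = 225
  colored waxy: 400 × 3/16 = 75
  colorless starchy: 400 × 3/16 = 75
  colorless waxy: 400 × 1/16 = 25
χ² = Σ (O − E)² / E
  colored starchy: (237 − 225)² / 225 = 0.6400
  colored waxy: (52 − 75)² / 75 = 7.0533
  colorless starchy: (77 − 75)² / 75 = 0.0533
  colorless waxy: (34 − 25)² / 25 = 3.2400
χ² = 0.6400 + 7.0533 + 0.0533 + 3.2400 = 10.9866 ≈ 10.987
Degrees of freedom = 4 − 1 = 3; critical value at α = 0.05 is 7.815.
Since 10.987 > 7.815, we reject the null hypothesis — the data do not fit the 9:3:3:1 ratio.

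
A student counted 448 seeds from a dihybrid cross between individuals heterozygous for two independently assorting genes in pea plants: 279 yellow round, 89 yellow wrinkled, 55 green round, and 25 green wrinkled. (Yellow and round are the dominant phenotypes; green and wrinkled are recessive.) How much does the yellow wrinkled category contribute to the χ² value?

0.298

A dihybrid F₂ with independent assortment and complete dominance at both loci gives a 9:3:3:1 phenotypic ratio.
Total ratio parts = 16. Expected numbers out of 448:
  yellow round: 448 × 9/16 = 252
  yellow wrinkled: 448 × 3/16 = 84
  green round: 448 × 3/16 = 84
  green wrinkled: 448 × 1/16 = 28
Contribution of yellow wrinkled: (89 − 84)² / 84 = 0.2976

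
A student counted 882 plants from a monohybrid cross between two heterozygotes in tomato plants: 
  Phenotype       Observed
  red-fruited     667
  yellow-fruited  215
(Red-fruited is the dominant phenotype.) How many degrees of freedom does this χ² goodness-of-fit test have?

For a monohybrid cross between heterozygotes with complete dominance, the expected phenotypic ratio is 3:1.
A goodness-of-fit test with 2 phenotype classes has df = 2 − 1 = 1.

1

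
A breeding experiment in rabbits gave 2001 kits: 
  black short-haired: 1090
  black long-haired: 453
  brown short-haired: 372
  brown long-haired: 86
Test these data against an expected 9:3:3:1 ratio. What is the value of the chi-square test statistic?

29.490

Total ratio parts = 16. Expected numbers out of 2001:
  black short-haired: 2001 × 9/16 = 1125.5625
  black long-haired: 2001 × 3/16 = 375.1875
  brown short-haired: 2001 × 3/16 = 375.1875
  brown long-haired: 2001 × 1/16 = 125.0625
χ² = Σ (O − E)² / E
  black short-haired: (1090 − 1125.5625)² / 1125.5625 = 1.1236
  black long-haired: (453 − 375.1875)² / 375.1875 = 16.1380
  brown short-haired: (372 − 375.1875)² / 375.1875 = 0.0271
  brown long-haired: (86 − 125.0625)² / 125.0625 = 12.2009
χ² = 1.1236 + 16.1380 + 0.0271 + 12.2009 = 29.4896 ≈ 29.490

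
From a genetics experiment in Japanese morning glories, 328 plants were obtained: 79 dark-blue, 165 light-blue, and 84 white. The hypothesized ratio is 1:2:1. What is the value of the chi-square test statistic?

0.165

The 1:2:1 ratio has 4 parts, so with N = 328 the expected counts are:
  dark-blue: 328 × 1/4 = 82
  light-blue: 328 × 2/4 = 164
  white: 328 × 1/4 = 82
χ² = Σ (O − E)² / E
  dark-blue: (79 − 82)² / 82 = 0.1098
  light-blue: (165 − 164)² / 164 = 0.0061
  white: (84 − 82)² / 82 = 0.0488
χ² = 0.1098 + 0.0061 + 0.0488 = 0.1647 ≈ 0.165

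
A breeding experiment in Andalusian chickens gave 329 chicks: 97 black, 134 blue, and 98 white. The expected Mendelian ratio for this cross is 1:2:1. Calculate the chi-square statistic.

11.316

Total ratio parts = 4. Expected numbers out of 329:
  black: 329 × 1/4 = 82.25
  blue: 329 × 2/4 = 164.5
  white: 329 × 1/4 = 82.25
χ² = Σ (O − E)² / E
  black: (97 − 82.25)² / 82.25 = 2.6451
  blue: (134 − 164.5)² / 164.5 = 5.6550
  white: (98 − 82.25)² / 82.25 = 3.0160
χ² = 2.6451 + 5.6550 + 3.0160 = 11.3161 ≈ 11.316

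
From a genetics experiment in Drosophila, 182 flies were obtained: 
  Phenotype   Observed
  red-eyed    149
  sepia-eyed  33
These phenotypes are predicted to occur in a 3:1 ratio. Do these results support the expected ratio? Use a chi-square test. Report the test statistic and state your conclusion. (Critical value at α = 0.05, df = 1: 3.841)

4.579; not consistent

Expected counts for N = 182 under a 3:1 ratio (total parts = 4):
  red-eyed: 182 × 3/4 = 136.5
  sepia-eyed: 182 × 1/4 = 45.5
χ² = Σ (O − E)² / E
  red-eyed: (149 − 136.5)² / 136.5 = 1.1447
  sepia-eyed: (33 − 45.5)² / 45.5 = 3.4341
χ² = 1.1447 + 3.4341 = 4.5788 ≈ 4.579
Degrees of freedom = 2 − 1 = 1; critical value at α = 0.05 is 3.841.
Since 4.579 > 3.841, we reject the null hypothesis — the data do not fit the 3:1 ratio.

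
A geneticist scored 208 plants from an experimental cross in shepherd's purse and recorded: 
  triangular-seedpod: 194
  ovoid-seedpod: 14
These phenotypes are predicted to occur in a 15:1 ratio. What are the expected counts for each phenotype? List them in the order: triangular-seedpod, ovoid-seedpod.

Under the 15:1 hypothesis (Σ ratio = 16, N = 208):
  triangular-seedpod: 208 × 15/16 = 195
  ovoid-seedpod: 208 × 1/16 = 13

195, 13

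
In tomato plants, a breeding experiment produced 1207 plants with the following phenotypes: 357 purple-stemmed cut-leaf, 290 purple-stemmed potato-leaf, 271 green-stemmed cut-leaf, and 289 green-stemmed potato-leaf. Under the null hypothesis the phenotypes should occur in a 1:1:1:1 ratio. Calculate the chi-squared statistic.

Under the 1:1:1:1 hypothesis (Σ ratio = 4, N = 1207):
  purple-stemmed cut-leaf: 1207 × 1/4 = 301.75
  purple-stemmed potato-leaf: 1207 × 1/4 = 301.75
  green-stemmed cut-leaf: 1207 × 1/4 = 301.75
  green-stemmed potato-leaf: 1207 × 1/4 = 301.75
χ² = Σ (O − E)² / E
  purple-stemmed cut-leaf: (357 − 301.75)² / 301.75 = 10.1162
  purple-stemmed potato-leaf: (290 − 301.75)² / 301.75 = 0.4575
  green-stemmed cut-leaf: (271 − 301.75)² / 301.75 = 3.1336
  green-stemmed potato-leaf: (289 − 301.75)² / 301.75 = 0.5387
χ² = 10.1162 + 0.4575 + 3.1336 + 0.5387 = 14.246

14.246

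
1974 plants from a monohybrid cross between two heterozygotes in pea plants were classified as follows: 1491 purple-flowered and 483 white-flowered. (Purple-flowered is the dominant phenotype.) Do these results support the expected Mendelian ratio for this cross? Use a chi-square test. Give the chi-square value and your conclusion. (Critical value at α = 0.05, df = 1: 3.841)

For a monohybrid cross between heterozygotes with complete dominance, the expected phenotypic ratio is 3:1.
The 3:1 ratio has 4 parts, so with N = 1974 the expected counts are:
  purple-flowered: 1974 × 3/4 = 1480.5
  white-flowered: 1974 × 1/4 = 493.5
χ² = Σ (O − E)² / E
  purple-flowered: (1491 − 1480.5)² / 1480.5 = 0.0745
  white-flowered: (483 − 493.5)² / 493.5 = 0.2234
χ² = 0.0745 + 0.2234 = 0.2979 ≈ 0.298
Degrees of freedom = 2 − 1 = 1; critical value at α = 0.05 is 3.841.
Since 0.298 < 3.841, we fail to reject the null hypothesis — the data are consistent with the 3:1 ratio.

0.298; consistent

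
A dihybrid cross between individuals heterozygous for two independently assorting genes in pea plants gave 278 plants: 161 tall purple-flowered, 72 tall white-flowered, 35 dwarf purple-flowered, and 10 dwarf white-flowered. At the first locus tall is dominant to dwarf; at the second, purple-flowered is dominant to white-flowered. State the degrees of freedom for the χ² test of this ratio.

A dihybrid F₂ with independent assortment and complete dominance at both loci gives a 9:3:3:1 phenotypic ratio.
A goodness-of-fit test with 4 phenotype classes has df = 4 − 1 = 3.

3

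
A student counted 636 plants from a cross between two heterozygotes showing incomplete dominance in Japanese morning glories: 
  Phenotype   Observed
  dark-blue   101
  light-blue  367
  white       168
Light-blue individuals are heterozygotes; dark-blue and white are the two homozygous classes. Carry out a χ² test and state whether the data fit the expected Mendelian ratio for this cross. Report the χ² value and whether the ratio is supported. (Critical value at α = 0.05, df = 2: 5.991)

With incomplete dominance, a heterozygote × heterozygote cross gives a 1:2:1 phenotypic ratio.
The 1:2:1 ratio has 4 parts, so with N = 636 the expected counts are:
  dark-blue: 636 × 1/4 = 159
  light-blue: 636 × 2/4 = 318
  white: 636 × 1/4 = 159
χ² = Σ (O − E)² / E
  dark-blue: (101 − 159)² / 159 = 21.1572
  light-blue: (367 − 318)² / 318 = 7.5503
  white: (168 − 159)² / 159 = 0.5094
χ² = 21.1572 + 7.5503 + 0.5094 = 29.2169 ≈ 29.217
Degrees of freedom = 3 − 1 = 2; critical value at α = 0.05 is 5.991.
Since 29.217 > 5.991, we reject the null hypothesis — the data do not fit the 1:2:1 ratio.

29.217; not consistent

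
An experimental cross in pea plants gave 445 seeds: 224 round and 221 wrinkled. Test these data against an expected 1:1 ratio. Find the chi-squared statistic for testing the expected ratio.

0.020

Expected counts for N = 445 under a 1:1 ratio (total parts = 2):
  round: 445 × 1/2 = 222.5
  wrinkled: 445 × 1/2 = 222.5
χ² = Σ (O − E)² / E
  round: (224 − 222.5)² / 222.5 = 0.0101
  wrinkled: (221 − 222.5)² / 222.5 = 0.0101
χ² = 0.0101 + 0.0101 = 0.0202 ≈ 0.020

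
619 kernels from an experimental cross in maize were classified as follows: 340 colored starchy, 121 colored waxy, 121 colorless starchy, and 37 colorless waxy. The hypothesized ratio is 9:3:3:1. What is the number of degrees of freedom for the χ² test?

A goodness-of-fit test with 4 phenotype classes has df = 4 − 1 = 3.

3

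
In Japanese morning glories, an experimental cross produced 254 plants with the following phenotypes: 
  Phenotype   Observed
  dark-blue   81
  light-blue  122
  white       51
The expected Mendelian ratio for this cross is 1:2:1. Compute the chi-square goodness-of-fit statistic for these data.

Expected counts for N = 254 under a 1:2:1 ratio (total parts = 4):
  dark-blue: 254 × 1/4 = 63.5
  light-blue: 254 × 2/4 = 127
  white: 254 × 1/4 = 63.5
χ² = Σ (O − E)² / E
  dark-blue: (81 − 63.5)² / 63.5 = 4.8228
  light-blue: (122 − 127)² / 127 = 0.1969
  white: (51 − 63.5)² / 63.5 = 2.4606
χ² = 4.8228 + 0.1969 + 2.4606 = 7.4803 ≈ 7.480

7.480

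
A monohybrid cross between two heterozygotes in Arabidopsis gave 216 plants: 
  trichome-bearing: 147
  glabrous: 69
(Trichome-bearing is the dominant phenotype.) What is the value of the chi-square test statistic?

5.556

For a monohybrid cross between heterozygotes with complete dominance, the expected phenotypic ratio is 3:1.
Total ratio parts = 4. Expected numbers out of 216:
  trichome-bearing: 216 × 3/4 = 162
  glabrous: 216 × 1/4 = 54
χ² = Σ (O − E)² / E
  trichome-bearing: (147 − 162)² / 162 = 1.3889
  glabrous: (69 − 54)² / 54 = 4.1667
χ² = 1.3889 + 4.1667 = 5.5556 ≈ 5.556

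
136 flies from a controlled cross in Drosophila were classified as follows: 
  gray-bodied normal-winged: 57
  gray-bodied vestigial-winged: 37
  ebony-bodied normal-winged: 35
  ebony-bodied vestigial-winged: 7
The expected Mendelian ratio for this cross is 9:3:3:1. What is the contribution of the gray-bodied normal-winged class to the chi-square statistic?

Under the 9:3:3:1 hypothesis (Σ ratio = 16, N = 136):
  gray-bodied normal-winged: 136 × 9/16 = 76.5
  gray-bodied vestigial-winged: 136 × 3/16 = 25.5
  ebony-bodied normal-winged: 136 × 3/16 = 25.5
  ebony-bodied vestigial-winged: 136 × 1/16 = 8.5
Contribution of gray-bodied normal-winged: (57 − 76.5)² / 76.5 = 4.9706

4.971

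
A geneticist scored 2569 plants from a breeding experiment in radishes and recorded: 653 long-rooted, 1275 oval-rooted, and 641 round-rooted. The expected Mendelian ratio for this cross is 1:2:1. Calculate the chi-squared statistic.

0.253

The 1:2:1 ratio has 4 parts, so with N = 2569 the expected counts are:
  long-rooted: 2569 × 1/4 = 642.25
  oval-rooted: 2569 × 2/4 = 1284.5
  round-rooted: 2569 × 1/4 = 642.25
χ² = Σ (O − E)² / E
  long-rooted: (653 − 642.25)² / 642.25 = 0.1799
  oval-rooted: (1275 − 1284.5)² / 1284.5 = 0.0703
  round-rooted: (641 − 642.25)² / 642.25 = 0.0024
χ² = 0.1799 + 0.0703 + 0.0024 = 0.2526 ≈ 0.253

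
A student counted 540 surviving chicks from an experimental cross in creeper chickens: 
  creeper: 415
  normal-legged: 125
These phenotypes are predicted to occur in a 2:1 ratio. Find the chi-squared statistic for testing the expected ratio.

25.208

Expected counts for N = 540 under a 2:1 ratio (total parts = 3):
  creeper: 540 × 2/3 = 360
  normal-legged: 540 × 1/3 = 180
χ² = Σ (O − E)² / E
  creeper: (415 − 360)² / 360 = 8.4028
  normal-legged: (125 − 180)² / 180 = 16.8056
χ² = 8.4028 + 16.8056 = 25.2084 ≈ 25.208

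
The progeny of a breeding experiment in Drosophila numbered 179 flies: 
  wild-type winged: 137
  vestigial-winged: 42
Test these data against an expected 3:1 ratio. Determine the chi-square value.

Under the 3:1 hypothesis (Σ ratio = 4, N = 179):
  wild-type winged: 179 × 3/4 = 134.25
  vestigial-winged: 179 × 1/4 = 44.75
χ² = Σ (O − E)² / E
  wild-type winged: (137 − 134.25)² / 134.25 = 0.0563
  vestigial-winged: (42 − 44.75)² / 44.75 = 0.1690
χ² = 0.0563 + 0.1690 = 0.2253 ≈ 0.225

0.225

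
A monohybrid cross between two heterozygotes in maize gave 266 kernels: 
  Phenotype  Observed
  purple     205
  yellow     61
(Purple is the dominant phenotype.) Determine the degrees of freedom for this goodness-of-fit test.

For a monohybrid cross between heterozygotes with complete dominance, the expected phenotypic ratio is 3:1.
A goodness-of-fit test with 2 phenotype classes has df = 2 − 1 = 1.

1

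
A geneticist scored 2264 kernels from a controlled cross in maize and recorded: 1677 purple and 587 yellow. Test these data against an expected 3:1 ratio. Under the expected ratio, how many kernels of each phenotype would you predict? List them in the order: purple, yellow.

1698, 566

Total ratio parts = 4. Expected numbers out of 2264:
  purple: 2264 × 3/4 = 1698
  yellow: 2264 × 1/4 = 566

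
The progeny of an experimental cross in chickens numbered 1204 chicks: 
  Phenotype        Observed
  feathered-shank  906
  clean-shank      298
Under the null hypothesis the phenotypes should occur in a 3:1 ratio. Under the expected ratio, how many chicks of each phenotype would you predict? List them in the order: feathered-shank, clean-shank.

Under the 3:1 hypothesis (Σ ratio = 4, N = 1204):
  feathered-shank: 1204 × 3/4 = 903
  clean-shank: 1204 × 1/4 = 301

903, 301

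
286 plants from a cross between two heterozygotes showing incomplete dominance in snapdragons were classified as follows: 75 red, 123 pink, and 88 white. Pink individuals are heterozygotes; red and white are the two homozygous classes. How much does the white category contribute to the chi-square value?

With incomplete dominance, a heterozygote × heterozygote cross gives a 1:2:1 phenotypic ratio.
Under the 1:2:1 hypothesis (Σ ratio = 4, N = 286):
  red: 286 × 1/4 = 71.5
  pink: 286 × 2/4 = 143
  white: 286 × 1/4 = 71.5
Contribution of white: (88 − 71.5)² / 71.5 = 3.8077

3.808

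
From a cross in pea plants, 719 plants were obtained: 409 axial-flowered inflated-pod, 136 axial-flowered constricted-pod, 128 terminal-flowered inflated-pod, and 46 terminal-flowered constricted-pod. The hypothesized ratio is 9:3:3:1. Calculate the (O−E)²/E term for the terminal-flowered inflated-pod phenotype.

0.344

Total ratio parts = 16. Expected numbers out of 719:
  axial-flowered inflated-pod: 719 × 9/16 = 404.4375
  axial-flowered constricted-pod: 719 × 3/16 = 134.8125
  terminal-flowered inflated-pod: 719 × 3/16 = 134.8125
  terminal-flowered constricted-pod: 719 × 1/16 = 44.9375
Contribution of terminal-flowered inflated-pod: (128 − 134.8125)² / 134.8125 = 0.3443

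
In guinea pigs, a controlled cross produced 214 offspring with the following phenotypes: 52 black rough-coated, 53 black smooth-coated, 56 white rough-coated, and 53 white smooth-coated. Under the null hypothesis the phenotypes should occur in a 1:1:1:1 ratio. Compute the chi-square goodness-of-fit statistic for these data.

0.168

Expected counts for N = 214 under a 1:1:1:1 ratio (total parts = 4):
  black rough-coated: 214 × 1/4 = 53.5
  black smooth-coated: 214 × 1/4 = 53.5
  white rough-coated: 214 × 1/4 = 53.5
  white smooth-coated: 214 × 1/4 = 53.5
χ² = Σ (O − E)² / E
  black rough-coated: (52 − 53.5)² / 53.5 = 0.0421
  black smooth-coated: (53 − 53.5)² / 53.5 = 0.0047
  white rough-coated: (56 − 53.5)² / 53.5 = 0.1168
  white smooth-coated: (53 − 53.5)² / 53.5 = 0.0047
χ² = 0.0421 + 0.0047 + 0.1168 + 0.0047 = 0.1683 ≈ 0.168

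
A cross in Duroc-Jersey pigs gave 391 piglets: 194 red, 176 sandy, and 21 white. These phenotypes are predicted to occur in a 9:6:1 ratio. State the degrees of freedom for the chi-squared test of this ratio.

2

A goodness-of-fit test with 3 phenotype classes has df = 3 − 1 = 2.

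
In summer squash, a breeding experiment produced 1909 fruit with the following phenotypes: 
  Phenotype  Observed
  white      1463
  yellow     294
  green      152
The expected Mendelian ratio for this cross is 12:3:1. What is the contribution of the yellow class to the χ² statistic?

Under the 12:3:1 hypothesis (Σ ratio = 16, N = 1909):
  white: 1909 × 12/16 = 1431.75
  yellow: 1909 × 3/16 = 357.9375
  green: 1909 × 1/16 = 119.3125
Contribution of yellow: (294 − 357.9375)² / 357.9375 = 11.4210

11.421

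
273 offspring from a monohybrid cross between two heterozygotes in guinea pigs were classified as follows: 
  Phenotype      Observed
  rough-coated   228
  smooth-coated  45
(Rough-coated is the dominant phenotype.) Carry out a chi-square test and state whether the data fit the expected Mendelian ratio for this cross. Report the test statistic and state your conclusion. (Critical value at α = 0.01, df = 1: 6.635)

10.560; not consistent

For a monohybrid cross between heterozygotes with complete dominance, the expected phenotypic ratio is 3:1.
Under the 3:1 hypothesis (Σ ratio = 4, N = 273):
  rough-coated: 273 × 3/4 = 204.75
  smooth-coated: 273 × 1/4 = 68.25
χ² = Σ (O − E)² / E
  rough-coated: (228 − 204.75)² / 204.75 = 2.6401
  smooth-coated: (45 − 68.25)² / 68.25 = 7.9203
χ² = 2.6401 + 7.9203 = 10.5604 ≈ 10.560
Degrees of freedom = 2 − 1 = 1; critical value at α = 0.01 is 6.635.
Since 10.560 > 6.635, we reject the null hypothesis — the data do not fit the 3:1 ratio.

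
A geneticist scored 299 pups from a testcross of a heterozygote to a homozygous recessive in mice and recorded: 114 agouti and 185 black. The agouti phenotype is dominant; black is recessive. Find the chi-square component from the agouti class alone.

A testcross of a heterozygote (Aa × aa) gives a 1:1 phenotypic ratio.
Under the 1:1 hypothesis (Σ ratio = 2, N = 299):
  agouti: 299 × 1/2 = 149.5
  black: 299 × 1/2 = 149.5
Contribution of agouti: (114 − 149.5)² / 149.5 = 8.4298

8.430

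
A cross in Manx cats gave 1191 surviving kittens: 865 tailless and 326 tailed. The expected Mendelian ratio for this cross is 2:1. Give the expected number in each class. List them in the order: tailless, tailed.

Expected counts for N = 1191 under a 2:1 ratio (total parts = 3):
  tailless: 1191 × 2/3 = 794
  tailed: 1191 × 1/3 = 397

794, 397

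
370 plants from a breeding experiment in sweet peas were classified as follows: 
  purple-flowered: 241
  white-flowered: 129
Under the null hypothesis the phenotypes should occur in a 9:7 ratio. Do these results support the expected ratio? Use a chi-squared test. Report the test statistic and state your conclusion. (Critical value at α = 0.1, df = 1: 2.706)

11.869; not consistent

Under the 9:7 hypothesis (Σ ratio = 16, N = 370):
  purple-flowered: 370 × 9/16 = 208.125
  white-flowered: 370 × 7/16 = 161.875
χ² = Σ (O − E)² / E
  purple-flowered: (241 − 208.125)² / 208.125 = 5.1929
  white-flowered: (129 − 161.875)² / 161.875 = 6.6765
χ² = 5.1929 + 6.6765 = 11.8694 ≈ 11.869
Degrees of freedom = 2 − 1 = 1; critical value at α = 0.1 is 2.706.
Since 11.869 > 2.706, we reject the null hypothesis — the data do not fit the 9:7 ratio.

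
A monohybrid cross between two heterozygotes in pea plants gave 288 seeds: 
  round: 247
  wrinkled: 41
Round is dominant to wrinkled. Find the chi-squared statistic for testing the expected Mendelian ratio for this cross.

For a monohybrid cross between heterozygotes with complete dominance, the expected phenotypic ratio is 3:1.
Under the 3:1 hypothesis (Σ ratio = 4, N = 288):
  round: 288 × 3/4 = 216
  wrinkled: 288 × 1/4 = 72
χ² = Σ (O − E)² / E
  round: (247 − 216)² / 216 = 4.4491
  wrinkled: (41 − 72)² / 72 = 13.3472
χ² = 4.4491 + 13.3472 = 17.7963 ≈ 17.796

17.796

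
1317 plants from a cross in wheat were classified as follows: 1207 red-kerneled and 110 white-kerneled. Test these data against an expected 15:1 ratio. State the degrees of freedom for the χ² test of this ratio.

1

A goodness-of-fit test with 2 phenotype classes has df = 2 − 1 = 1.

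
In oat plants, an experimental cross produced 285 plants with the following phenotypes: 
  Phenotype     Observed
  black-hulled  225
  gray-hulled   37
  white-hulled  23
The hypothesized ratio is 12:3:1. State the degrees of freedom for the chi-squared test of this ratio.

A goodness-of-fit test with 3 phenotype classes has df = 3 − 1 = 2.

2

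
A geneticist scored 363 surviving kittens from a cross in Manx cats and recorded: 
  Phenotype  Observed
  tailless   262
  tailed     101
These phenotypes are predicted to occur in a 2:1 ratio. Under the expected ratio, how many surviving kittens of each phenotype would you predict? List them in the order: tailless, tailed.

242, 121

Under the 2:1 hypothesis (Σ ratio = 3, N = 363):
  tailless: 363 × 2/3 = 242
  tailed: 363 × 1/3 = 121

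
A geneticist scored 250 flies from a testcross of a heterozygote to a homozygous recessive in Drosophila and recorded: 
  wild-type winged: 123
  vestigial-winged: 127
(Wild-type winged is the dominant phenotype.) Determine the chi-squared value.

0.064

A testcross of a heterozygote (Aa × aa) gives a 1:1 phenotypic ratio.
Under the 1:1 hypothesis (Σ ratio = 2, N = 250):
  wild-type winged: 250 × 1/2 = 125
  vestigial-winged: 250 × 1/2 = 125
χ² = Σ (O − E)² / E
  wild-type winged: (123 − 125)² / 125 = 0.0320
  vestigial-winged: (127 − 125)² / 125 = 0.0320
χ² = 0.0320 + 0.0320 = 0.064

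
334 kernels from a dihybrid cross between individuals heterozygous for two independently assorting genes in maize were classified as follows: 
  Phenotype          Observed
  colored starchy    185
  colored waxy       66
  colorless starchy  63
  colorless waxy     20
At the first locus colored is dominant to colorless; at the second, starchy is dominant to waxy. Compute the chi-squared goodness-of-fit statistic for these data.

A dihybrid F₂ with independent assortment and complete dominance at both loci gives a 9:3:3:1 phenotypic ratio.
The 9:3:3:1 ratio has 16 parts, so with N = 334 the expected counts are:
  colored starchy: 334 × 9/16 = 187.875
  colored waxy: 334 × 3/16 = 62.625
  colorless starchy: 334 × 3/16 = 62.625
  colorless waxy: 334 × 1/16 = 20.875
χ² = Σ (O − E)² / E
  colored starchy: (185 − 187.875)² / 187.875 = 0.0440
  colored waxy: (66 − 62.625)² / 62.625 = 0.1819
  colorless starchy: (63 − 62.625)² / 62.625 = 0.0022
  colorless waxy: (20 − 20.875)² / 20.875 = 0.0367
χ² = 0.0440 + 0.1819 + 0.0022 + 0.0367 = 0.2648 ≈ 0.265

0.265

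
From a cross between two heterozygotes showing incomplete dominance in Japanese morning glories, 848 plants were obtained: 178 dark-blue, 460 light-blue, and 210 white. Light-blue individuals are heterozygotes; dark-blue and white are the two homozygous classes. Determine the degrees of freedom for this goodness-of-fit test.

With incomplete dominance, a heterozygote × heterozygote cross gives a 1:2:1 phenotypic ratio.
A goodness-of-fit test with 3 phenotype classes has df = 3 − 1 = 2.

2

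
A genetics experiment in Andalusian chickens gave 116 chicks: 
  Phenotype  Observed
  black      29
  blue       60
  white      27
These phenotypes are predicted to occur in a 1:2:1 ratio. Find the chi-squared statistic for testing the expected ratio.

0.207

The 1:2:1 ratio has 4 parts, so with N = 116 the expected counts are:
  black: 116 × 1/4 = 29
  blue: 116 × 2/4 = 58
  white: 116 × 1/4 = 29
χ² = Σ (O − E)² / E
  black: (29 − 29)² / 29 = 0.0000
  blue: (60 − 58)² / 58 = 0.0690
  white: (27 − 29)² / 29 = 0.1379
χ² = 0.0000 + 0.0690 + 0.1379 = 0.2069 ≈ 0.207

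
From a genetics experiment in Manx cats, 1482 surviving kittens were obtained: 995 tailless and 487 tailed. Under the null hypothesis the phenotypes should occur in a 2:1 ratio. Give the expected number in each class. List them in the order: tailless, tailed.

988, 494

Total ratio parts = 3. Expected numbers out of 1482:
  tailless: 1482 × 2/3 = 988
  tailed: 1482 × 1/3 = 494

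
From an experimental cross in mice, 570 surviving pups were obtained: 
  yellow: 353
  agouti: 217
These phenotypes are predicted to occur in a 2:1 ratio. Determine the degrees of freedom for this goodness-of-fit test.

1

A goodness-of-fit test with 2 phenotype classes has df = 2 − 1 = 1.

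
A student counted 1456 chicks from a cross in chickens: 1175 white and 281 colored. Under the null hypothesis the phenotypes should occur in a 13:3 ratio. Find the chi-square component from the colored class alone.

Expected counts for N = 1456 under a 13:3 ratio (total parts = 16):
  white: 1456 × 13/16 = 1183
  colored: 1456 × 3/16 = 273
Contribution of colored: (281 − 273)² / 273 = 0.2344

0.234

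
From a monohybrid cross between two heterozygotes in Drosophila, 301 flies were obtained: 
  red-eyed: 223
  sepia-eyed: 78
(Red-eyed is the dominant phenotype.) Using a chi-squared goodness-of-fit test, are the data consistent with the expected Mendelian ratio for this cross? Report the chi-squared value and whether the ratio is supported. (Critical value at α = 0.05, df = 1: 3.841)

0.134; consistent

For a monohybrid cross between heterozygotes with complete dominance, the expected phenotypic ratio is 3:1.
Under the 3:1 hypothesis (Σ ratio = 4, N = 301):
  red-eyed: 301 × 3/4 = 225.75
  sepia-eyed: 301 × 1/4 = 75.25
χ² = Σ (O − E)² / E
  red-eyed: (223 − 225.75)² / 225.75 = 0.0335
  sepia-eyed: (78 − 75.25)² / 75.25 = 0.1005
χ² = 0.0335 + 0.1005 = 0.134
Degrees of freedom = 2 − 1 = 1; critical value at α = 0.05 is 3.841.
Since 0.134 < 3.841, we fail to reject the null hypothesis — the data are consistent with the 3:1 ratio.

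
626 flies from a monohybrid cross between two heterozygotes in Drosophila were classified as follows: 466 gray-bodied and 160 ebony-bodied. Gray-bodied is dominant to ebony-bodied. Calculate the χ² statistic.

For a monohybrid cross between heterozygotes with complete dominance, the expected phenotypic ratio is 3:1.
The 3:1 ratio has 4 parts, so with N = 626 the expected counts are:
  gray-bodied: 626 × 3/4 = 469.5
  ebony-bodied: 626 × 1/4 = 156.5
χ² = Σ (O − E)² / E
  gray-bodied: (466 − 469.5)² / 469.5 = 0.0261
  ebony-bodied: (160 − 156.5)² / 156.5 = 0.0783
χ² = 0.0261 + 0.0783 = 0.1044 ≈ 0.104

0.104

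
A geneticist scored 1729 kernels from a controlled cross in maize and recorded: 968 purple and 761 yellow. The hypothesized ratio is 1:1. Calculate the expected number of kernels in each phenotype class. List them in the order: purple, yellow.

Total ratio parts = 2. Expected numbers out of 1729:
  purple: 1729 × 1/2 = 864.5
  yellow: 1729 × 1/2 = 864.5

864.5, 864.5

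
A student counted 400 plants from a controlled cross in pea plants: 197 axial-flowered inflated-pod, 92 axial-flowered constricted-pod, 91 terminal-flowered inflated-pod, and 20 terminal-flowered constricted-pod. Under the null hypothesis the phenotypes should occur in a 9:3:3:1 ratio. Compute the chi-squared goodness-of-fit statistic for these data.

11.751

Total ratio parts = 16. Expected numbers out of 400:
  axial-flowered inflated-pod: 400 × 9/16 = 225
  axial-flowered constricted-pod: 400 × 3/16 = 75
  terminal-flowered inflated-pod: 400 × 3/16 = 75
  terminal-flowered constricted-pod: 400 × 1/16 = 25
χ² = Σ (O − E)² / E
  axial-flowered inflated-pod: (197 − 225)² / 225 = 3.4844
  axial-flowered constricted-pod: (92 − 75)² / 75 = 3.8533
  terminal-flowered inflated-pod: (91 − 75)² / 75 = 3.4133
  terminal-flowered constricted-pod: (20 − 25)² / 25 = 1.0000
χ² = 3.4844 + 3.8533 + 3.4133 + 1.0000 = 11.751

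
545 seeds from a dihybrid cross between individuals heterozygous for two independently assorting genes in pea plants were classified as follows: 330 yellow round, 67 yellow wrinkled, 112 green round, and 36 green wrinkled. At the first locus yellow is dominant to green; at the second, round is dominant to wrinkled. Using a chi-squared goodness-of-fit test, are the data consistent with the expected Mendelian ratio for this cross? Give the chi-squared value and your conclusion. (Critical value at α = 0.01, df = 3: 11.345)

14.961; not consistent

A dihybrid F₂ with independent assortment and complete dominance at both loci gives a 9:3:3:1 phenotypic ratio.
The 9:3:3:1 ratio has 16 parts, so with N = 545 the expected counts are:
  yellow round: 545 × 9/16 = 306.5625
  yellow wrinkled: 545 × 3/16 = 102.1875
  green round: 545 × 3/16 = 102.1875
  green wrinkled: 545 × 1/16 = 34.0625
χ² = Σ (O − E)² / E
  yellow round: (330 − 306.5625)² / 306.5625 = 1.7919
  yellow wrinkled: (67 − 102.1875)² / 102.1875 = 12.1166
  green round: (112 − 102.1875)² / 102.1875 = 0.9422
  green wrinkled: (36 − 34.0625)² / 34.0625 = 0.1102
χ² = 1.7919 + 12.1166 + 0.9422 + 0.1102 = 14.9609 ≈ 14.961
Degrees of freedom = 4 − 1 = 3; critical value at α = 0.01 is 11.345.
Since 14.961 > 11.345, we reject the null hypothesis — the data do not fit the 9:3:3:1 ratio.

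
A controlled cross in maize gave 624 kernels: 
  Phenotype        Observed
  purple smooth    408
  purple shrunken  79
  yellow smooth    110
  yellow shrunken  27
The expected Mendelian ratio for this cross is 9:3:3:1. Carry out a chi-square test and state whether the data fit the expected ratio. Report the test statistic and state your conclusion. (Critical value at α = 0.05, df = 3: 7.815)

25.709; not consistent

Total ratio parts = 16. Expected numbers out of 624:
  purple smooth: 624 × 9/16 = 351
  purple shrunken: 624 × 3/16 = 117
  yellow smooth: 624 × 3/16 = 117
  yellow shrunken: 624 × 1/16 = 39
χ² = Σ (O − E)² / E
  purple smooth: (408 − 351)² / 351 = 9.2564
  purple shrunken: (79 − 117)² / 117 = 12.3419
  yellow smooth: (110 − 117)² / 117 = 0.4188
  yellow shrunken: (27 − 39)² / 39 = 3.6923
χ² = 9.2564 + 12.3419 + 0.4188 + 3.6923 = 25.7094 ≈ 25.709
Degrees of freedom = 4 − 1 = 3; critical value at α = 0.05 is 7.815.
Since 25.709 > 7.815, we reject the null hypothesis — the data do not fit the 9:3:3:1 ratio.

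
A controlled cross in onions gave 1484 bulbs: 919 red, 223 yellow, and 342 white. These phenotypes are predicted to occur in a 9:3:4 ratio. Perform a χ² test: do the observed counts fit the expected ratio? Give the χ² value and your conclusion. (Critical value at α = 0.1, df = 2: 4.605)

The 9:3:4 ratio has 16 parts, so with N = 1484 the expected counts are:
  red: 1484 × 9/16 = 834.75
  yellow: 1484 × 3/16 = 278.25
  white: 1484 × 4/16 = 371
χ² = Σ (O − E)² / E
  red: (919 − 834.75)² / 834.75 = 8.5032
  yellow: (223 − 278.25)² / 278.25 = 10.9706
  white: (342 − 371)² / 371 = 2.2668
χ² = 8.5032 + 10.9706 + 2.2668 = 21.7406 ≈ 21.741
Degrees of freedom = 3 − 1 = 2; critical value at α = 0.1 is 4.605.
Since 21.741 > 4.605, we reject the null hypothesis — the data do not fit the 9:3:4 ratio.

21.741; not consistent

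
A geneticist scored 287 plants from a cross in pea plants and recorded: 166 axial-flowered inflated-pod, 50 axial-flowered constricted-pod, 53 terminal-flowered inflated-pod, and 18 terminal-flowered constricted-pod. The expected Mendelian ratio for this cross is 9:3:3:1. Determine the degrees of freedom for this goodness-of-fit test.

A goodness-of-fit test with 4 phenotype classes has df = 4 − 1 = 3.

3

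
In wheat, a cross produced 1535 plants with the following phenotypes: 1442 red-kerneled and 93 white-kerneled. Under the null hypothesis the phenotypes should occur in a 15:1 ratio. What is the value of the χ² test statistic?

The 15:1 ratio has 16 parts, so with N = 1535 the expected counts are:
  red-kerneled: 1535 × 15/16 = 1439.0625
  white-kerneled: 1535 × 1/16 = 95.9375
χ² = Σ (O − E)² / E
  red-kerneled: (1442 − 1439.0625)² / 1439.0625 = 0.0060
  white-kerneled: (93 − 95.9375)² / 95.9375 = 0.0899
χ² = 0.0060 + 0.0899 = 0.0959 ≈ 0.096

0.096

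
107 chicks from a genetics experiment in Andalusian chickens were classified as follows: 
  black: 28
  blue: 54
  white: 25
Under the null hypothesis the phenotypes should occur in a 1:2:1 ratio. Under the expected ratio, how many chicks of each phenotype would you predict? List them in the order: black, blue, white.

26.75, 53.5, 26.75

The 1:2:1 ratio has 4 parts, so with N = 107 the expected counts are:
  black: 107 × 1/4 = 26.75
  blue: 107 × 2/4 = 53.5
  white: 107 × 1/4 = 26.75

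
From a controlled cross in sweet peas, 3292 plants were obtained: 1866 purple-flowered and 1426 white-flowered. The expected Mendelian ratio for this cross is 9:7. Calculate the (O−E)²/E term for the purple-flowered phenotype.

0.110

Under the 9:7 hypothesis (Σ ratio = 16, N = 3292):
  purple-flowered: 3292 × 9/16 = 1851.75
  white-flowered: 3292 × 7/16 = 1440.25
Contribution of purple-flowered: (1866 − 1851.75)² / 1851.75 = 0.1097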